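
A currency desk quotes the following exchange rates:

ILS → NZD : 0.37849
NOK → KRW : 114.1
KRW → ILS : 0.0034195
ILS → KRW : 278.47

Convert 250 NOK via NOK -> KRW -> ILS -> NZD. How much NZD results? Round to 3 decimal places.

36.918

250 NOK × 114.1 = 28525 KRW
28525 KRW × 0.0034195 = 97.5412375 ILS
97.5412375 ILS × 0.37849 = 36.918382981375 NZD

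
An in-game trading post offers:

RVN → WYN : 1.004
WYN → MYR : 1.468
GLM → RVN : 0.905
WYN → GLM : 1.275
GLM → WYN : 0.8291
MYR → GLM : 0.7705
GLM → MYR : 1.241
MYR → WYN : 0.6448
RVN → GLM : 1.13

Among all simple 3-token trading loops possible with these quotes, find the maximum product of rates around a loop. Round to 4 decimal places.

1.1585

RVN→WYN→GLM→RVN: 1.004 × 1.275 × 0.905 = 1.15849
MYR→WYN→GLM→MYR: 0.6448 × 1.275 × 1.241 = 1.02025
MYR→GLM→WYN→MYR: 0.7705 × 0.8291 × 1.468 = 0.93779
Maximum is RVN→WYN→GLM→RVN at 1.1585; arbitrage exists.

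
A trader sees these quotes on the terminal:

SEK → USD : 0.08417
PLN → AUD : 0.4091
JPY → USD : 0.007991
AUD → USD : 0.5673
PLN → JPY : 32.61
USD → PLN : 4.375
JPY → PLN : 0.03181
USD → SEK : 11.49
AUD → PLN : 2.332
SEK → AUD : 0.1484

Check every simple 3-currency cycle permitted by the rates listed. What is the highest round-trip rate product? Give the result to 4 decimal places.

1.1401

USD→PLN→JPY→USD: 4.375 × 32.61 × 0.007991 = 1.14007
USD→PLN→AUD→USD: 4.375 × 0.4091 × 0.5673 = 1.01536
USD→SEK→AUD→USD: 11.49 × 0.1484 × 0.5673 = 0.96731
Maximum is USD→PLN→JPY→USD at 1.1401; arbitrage exists.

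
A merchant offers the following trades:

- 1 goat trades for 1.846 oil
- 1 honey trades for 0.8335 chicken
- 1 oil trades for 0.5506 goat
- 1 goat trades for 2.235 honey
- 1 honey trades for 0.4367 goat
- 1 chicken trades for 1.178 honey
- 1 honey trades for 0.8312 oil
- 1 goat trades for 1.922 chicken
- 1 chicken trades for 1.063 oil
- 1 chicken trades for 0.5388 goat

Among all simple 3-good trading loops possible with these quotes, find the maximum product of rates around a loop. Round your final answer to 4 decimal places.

1.1249

goat→chicken→oil→goat: 1.922 × 1.063 × 0.5506 = 1.12492
goat→honey→oil→goat: 2.235 × 0.8312 × 0.5506 = 1.02287
goat→honey→chicken→goat: 2.235 × 0.8335 × 0.5388 = 1.00372
goat→chicken→honey→goat: 1.922 × 1.178 × 0.4367 = 0.98874
Maximum is goat→chicken→oil→goat at 1.1249; arbitrage exists.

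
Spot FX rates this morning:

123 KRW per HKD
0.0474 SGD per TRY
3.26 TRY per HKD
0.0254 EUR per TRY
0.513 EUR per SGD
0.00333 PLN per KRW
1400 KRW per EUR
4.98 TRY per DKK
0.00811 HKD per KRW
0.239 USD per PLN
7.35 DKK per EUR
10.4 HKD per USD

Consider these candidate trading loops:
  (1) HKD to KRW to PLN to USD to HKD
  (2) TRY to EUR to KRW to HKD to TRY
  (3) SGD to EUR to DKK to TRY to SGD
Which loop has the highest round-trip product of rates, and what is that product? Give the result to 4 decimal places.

(1) 123 × 0.00333 × 0.239 × 10.4 = 1.01808
(2) 0.0254 × 1400 × 0.00811 × 3.26 = 0.94016
(3) 0.513 × 7.35 × 4.98 × 0.0474 = 0.89005
Highest is cycle (1) at 1.0181 (>1, arbitrage).

1.0181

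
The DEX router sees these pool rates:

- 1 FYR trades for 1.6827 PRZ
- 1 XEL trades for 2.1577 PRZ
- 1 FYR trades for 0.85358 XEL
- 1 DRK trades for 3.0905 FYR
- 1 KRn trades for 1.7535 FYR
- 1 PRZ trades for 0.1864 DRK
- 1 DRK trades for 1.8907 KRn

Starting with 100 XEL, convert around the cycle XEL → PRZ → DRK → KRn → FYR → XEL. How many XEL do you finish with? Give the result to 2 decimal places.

100 XEL × 2.1577 = 215.77 PRZ
215.77 PRZ × 0.1864 = 40.219528 DRK
40.219528 DRK × 1.8907 = 76.0430615896 KRn
76.0430615896 KRn × 1.7535 = 133.3415084973636 FYR
133.3415084973636 FYR × 0.85358 = 113.817644823179621688 XEL

113.82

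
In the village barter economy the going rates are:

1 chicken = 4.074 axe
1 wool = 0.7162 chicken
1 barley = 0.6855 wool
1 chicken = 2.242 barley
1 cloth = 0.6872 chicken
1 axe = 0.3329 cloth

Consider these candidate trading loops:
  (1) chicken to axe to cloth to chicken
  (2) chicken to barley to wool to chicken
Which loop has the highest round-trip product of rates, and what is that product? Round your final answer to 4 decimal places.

1.1007

(1) 4.074 × 0.3329 × 0.6872 = 0.93200
(2) 2.242 × 0.6855 × 0.7162 = 1.10072
Highest is cycle (2) at 1.1007 (>1, arbitrage).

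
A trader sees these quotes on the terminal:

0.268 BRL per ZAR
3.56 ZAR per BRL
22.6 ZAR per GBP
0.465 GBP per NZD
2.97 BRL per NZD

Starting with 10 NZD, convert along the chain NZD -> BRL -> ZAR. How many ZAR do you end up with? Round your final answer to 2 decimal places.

105.73

10 NZD × 2.97 = 29.7 BRL
29.7 BRL × 3.56 = 105.732 ZAR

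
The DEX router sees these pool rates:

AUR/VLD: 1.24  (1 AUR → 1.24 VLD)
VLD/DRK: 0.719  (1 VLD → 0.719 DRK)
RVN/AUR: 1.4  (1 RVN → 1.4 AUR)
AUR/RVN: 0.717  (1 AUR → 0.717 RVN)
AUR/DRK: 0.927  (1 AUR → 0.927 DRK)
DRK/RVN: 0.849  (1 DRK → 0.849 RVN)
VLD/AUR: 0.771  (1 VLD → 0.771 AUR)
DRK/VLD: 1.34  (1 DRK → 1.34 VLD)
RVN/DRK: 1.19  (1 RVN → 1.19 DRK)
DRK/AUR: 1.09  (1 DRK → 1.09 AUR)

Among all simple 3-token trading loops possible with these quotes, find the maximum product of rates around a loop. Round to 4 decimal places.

DRK→RVN→AUR→DRK: 0.849 × 1.4 × 0.927 = 1.10183
DRK→AUR→VLD→DRK: 1.09 × 1.24 × 0.719 = 0.97180
DRK→VLD→AUR→DRK: 1.34 × 0.771 × 0.927 = 0.95772
DRK→AUR→RVN→DRK: 1.09 × 0.717 × 1.19 = 0.93002
Maximum is DRK→RVN→AUR→DRK at 1.1018; arbitrage exists.

1.1018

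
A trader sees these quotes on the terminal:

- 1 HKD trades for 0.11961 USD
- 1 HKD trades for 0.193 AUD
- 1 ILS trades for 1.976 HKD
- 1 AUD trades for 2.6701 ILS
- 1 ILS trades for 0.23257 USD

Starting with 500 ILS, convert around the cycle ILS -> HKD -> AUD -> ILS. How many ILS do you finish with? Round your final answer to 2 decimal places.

509.15

500 ILS × 1.976 = 988 HKD
988 HKD × 0.193 = 190.684 AUD
190.684 AUD × 2.6701 = 509.1453484 ILS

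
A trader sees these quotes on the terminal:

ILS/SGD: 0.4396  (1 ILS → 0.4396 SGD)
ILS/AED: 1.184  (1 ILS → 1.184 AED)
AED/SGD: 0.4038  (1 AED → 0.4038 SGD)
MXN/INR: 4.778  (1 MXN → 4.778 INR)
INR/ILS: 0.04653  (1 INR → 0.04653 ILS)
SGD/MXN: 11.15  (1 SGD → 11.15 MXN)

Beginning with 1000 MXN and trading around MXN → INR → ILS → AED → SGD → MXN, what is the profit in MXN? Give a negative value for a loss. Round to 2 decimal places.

185.15

1000 MXN × 4.778 = 4778 INR
4778 INR × 0.04653 = 222.32034 ILS
222.32034 ILS × 1.184 = 263.22728256 AED
263.22728256 AED × 0.4038 = 106.291176697728 SGD
106.291176697728 SGD × 11.15 = 1185.1466201796672 MXN
Net change: 1185.1466201796672 − 1000 = 185.1466201796672 MXN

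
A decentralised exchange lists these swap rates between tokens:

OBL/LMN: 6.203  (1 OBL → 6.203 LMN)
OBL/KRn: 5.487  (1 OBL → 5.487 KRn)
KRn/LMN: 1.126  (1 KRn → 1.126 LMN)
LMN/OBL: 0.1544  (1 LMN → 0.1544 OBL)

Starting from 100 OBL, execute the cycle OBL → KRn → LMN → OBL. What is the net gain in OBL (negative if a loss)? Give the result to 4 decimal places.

100 OBL × 5.487 = 548.7 KRn
548.7 KRn × 1.126 = 617.8362 LMN
617.8362 LMN × 0.1544 = 95.39390928 OBL
Net change: 95.39390928 − 100 = -4.60609072 OBL

-4.6061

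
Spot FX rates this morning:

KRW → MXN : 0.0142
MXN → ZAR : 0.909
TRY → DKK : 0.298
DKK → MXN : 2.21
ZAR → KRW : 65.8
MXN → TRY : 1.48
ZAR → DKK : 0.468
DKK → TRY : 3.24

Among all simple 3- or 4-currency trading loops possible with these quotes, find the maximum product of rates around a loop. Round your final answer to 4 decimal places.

0.9747

MXN→TRY→DKK→MXN: 1.48 × 0.298 × 2.21 = 0.97470
MXN→ZAR→DKK→MXN: 0.909 × 0.468 × 2.21 = 0.94016
MXN→ZAR→KRW→MXN: 0.909 × 65.8 × 0.0142 = 0.84933
Maximum is MXN→TRY→DKK→MXN at 0.9747; no arbitrage — every cycle loses value.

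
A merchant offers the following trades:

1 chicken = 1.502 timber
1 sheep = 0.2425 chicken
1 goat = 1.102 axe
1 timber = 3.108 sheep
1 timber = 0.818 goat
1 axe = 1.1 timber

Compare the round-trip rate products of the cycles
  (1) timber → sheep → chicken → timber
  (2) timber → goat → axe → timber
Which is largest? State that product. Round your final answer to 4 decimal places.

1.1320

(1) 3.108 × 0.2425 × 1.502 = 1.13204
(2) 0.818 × 1.102 × 1.1 = 0.99158
Highest is cycle (1) at 1.1320 (>1, arbitrage).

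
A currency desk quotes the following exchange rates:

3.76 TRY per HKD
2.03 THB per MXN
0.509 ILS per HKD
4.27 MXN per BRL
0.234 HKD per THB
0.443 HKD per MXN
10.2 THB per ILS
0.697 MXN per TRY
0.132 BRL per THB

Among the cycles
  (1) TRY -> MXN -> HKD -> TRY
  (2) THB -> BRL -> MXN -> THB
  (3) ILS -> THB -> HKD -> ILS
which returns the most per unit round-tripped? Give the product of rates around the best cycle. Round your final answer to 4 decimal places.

(1) 0.697 × 0.443 × 3.76 = 1.16098
(2) 0.132 × 4.27 × 2.03 = 1.14419
(3) 10.2 × 0.234 × 0.509 = 1.21488
Highest is cycle (3) at 1.2149 (>1, arbitrage).

1.2149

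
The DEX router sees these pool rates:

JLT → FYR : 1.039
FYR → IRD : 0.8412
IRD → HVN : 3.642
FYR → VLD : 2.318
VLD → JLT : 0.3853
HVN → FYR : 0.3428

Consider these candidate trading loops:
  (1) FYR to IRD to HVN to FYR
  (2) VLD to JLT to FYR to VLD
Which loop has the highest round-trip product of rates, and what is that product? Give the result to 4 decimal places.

1.0502

(1) 0.8412 × 3.642 × 0.3428 = 1.05022
(2) 0.3853 × 1.039 × 2.318 = 0.92796
Highest is cycle (1) at 1.0502 (>1, arbitrage).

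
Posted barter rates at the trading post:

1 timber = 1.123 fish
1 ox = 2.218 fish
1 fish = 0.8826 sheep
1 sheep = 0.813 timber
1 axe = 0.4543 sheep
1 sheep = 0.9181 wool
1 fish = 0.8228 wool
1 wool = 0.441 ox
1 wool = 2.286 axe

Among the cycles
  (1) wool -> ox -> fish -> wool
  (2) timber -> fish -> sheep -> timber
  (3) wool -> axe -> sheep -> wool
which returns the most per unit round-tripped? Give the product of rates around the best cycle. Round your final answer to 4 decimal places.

(1) 0.441 × 2.218 × 0.8228 = 0.80481
(2) 1.123 × 0.8826 × 0.813 = 0.80581
(3) 2.286 × 0.4543 × 0.9181 = 0.95347
Highest is cycle (3) at 0.9535 (≤1, no arbitrage).

0.9535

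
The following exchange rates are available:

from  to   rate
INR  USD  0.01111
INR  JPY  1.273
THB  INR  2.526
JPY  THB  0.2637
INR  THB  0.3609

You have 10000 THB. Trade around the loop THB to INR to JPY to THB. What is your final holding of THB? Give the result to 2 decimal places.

8479.53

10000 THB × 2.526 = 25260 INR
25260 INR × 1.273 = 32155.98 JPY
32155.98 JPY × 0.2637 = 8479.531926 THB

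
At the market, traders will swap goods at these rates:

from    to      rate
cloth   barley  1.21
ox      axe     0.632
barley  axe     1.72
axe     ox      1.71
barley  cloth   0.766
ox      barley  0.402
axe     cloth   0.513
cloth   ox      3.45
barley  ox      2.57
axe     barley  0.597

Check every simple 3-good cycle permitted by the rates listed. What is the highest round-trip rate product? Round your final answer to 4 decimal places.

ox→barley→axe→ox: 0.402 × 1.72 × 1.71 = 1.18236
ox→axe→cloth→ox: 0.632 × 0.513 × 3.45 = 1.11855
axe→cloth→barley→axe: 0.513 × 1.21 × 1.72 = 1.06766
ox→barley→cloth→ox: 0.402 × 0.766 × 3.45 = 1.06237
ox→axe→barley→ox: 0.632 × 0.597 × 2.57 = 0.96967
Maximum is ox→barley→axe→ox at 1.1824; arbitrage exists.

1.1824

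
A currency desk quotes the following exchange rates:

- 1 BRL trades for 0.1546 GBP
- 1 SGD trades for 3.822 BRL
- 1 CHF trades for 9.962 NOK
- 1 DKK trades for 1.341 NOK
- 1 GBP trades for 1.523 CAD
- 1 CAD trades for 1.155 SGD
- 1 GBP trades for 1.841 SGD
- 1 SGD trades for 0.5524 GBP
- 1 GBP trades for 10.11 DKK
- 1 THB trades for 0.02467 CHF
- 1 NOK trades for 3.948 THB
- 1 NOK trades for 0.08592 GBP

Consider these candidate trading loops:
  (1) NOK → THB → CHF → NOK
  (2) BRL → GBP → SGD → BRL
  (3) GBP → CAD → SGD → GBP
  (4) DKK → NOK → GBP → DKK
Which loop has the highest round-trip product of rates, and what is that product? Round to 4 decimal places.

1.1649

(1) 3.948 × 0.02467 × 9.962 = 0.97027
(2) 0.1546 × 1.841 × 3.822 = 1.08781
(3) 1.523 × 1.155 × 0.5524 = 0.97171
(4) 1.341 × 0.08592 × 10.11 = 1.16486
Highest is cycle (4) at 1.1649 (>1, arbitrage).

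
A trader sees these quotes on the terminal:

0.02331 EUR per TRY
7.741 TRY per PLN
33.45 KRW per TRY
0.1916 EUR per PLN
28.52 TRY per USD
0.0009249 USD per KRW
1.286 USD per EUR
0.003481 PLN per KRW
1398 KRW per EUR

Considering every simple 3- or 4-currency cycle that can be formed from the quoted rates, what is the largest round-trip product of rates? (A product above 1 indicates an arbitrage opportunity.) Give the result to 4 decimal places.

KRW→PLN→EUR→KRW: 0.003481 × 0.1916 × 1398 = 0.93241
KRW→PLN→TRY→KRW: 0.003481 × 7.741 × 33.45 = 0.90136
KRW→USD→TRY→KRW: 0.0009249 × 28.52 × 33.45 = 0.88235
KRW→PLN→TRY→EUR→KRW: 0.003481 × 7.741 × 0.02331 × 1398 = 0.87811
KRW→USD→TRY→EUR→KRW: 0.0009249 × 28.52 × 0.02331 × 1398 = 0.85959
EUR→USD→TRY→EUR: 1.286 × 28.52 × 0.02331 = 0.85493
Maximum is KRW→PLN→EUR→KRW at 0.9324; no arbitrage — every cycle loses value.

0.9324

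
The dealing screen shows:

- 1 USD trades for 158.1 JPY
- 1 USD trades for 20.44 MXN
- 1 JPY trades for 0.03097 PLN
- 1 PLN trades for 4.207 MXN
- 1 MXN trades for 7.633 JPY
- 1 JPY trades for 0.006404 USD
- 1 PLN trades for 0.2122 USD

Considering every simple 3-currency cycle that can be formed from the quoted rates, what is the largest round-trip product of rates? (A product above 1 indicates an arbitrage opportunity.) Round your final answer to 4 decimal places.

1.0390

JPY→PLN→USD→JPY: 0.03097 × 0.2122 × 158.1 = 1.03901
JPY→USD→MXN→JPY: 0.006404 × 20.44 × 7.633 = 0.99914
JPY→PLN→MXN→JPY: 0.03097 × 4.207 × 7.633 = 0.99451
Maximum is JPY→PLN→USD→JPY at 1.0390; arbitrage exists.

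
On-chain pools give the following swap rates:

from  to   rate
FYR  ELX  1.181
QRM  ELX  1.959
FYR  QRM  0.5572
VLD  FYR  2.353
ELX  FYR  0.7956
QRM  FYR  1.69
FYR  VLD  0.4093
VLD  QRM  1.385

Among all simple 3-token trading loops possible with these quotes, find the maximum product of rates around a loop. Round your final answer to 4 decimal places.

0.9580

FYR→VLD→QRM→FYR: 0.4093 × 1.385 × 1.69 = 0.95803
FYR→QRM→ELX→FYR: 0.5572 × 1.959 × 0.7956 = 0.86844
Maximum is FYR→VLD→QRM→FYR at 0.9580; no arbitrage — every cycle loses value.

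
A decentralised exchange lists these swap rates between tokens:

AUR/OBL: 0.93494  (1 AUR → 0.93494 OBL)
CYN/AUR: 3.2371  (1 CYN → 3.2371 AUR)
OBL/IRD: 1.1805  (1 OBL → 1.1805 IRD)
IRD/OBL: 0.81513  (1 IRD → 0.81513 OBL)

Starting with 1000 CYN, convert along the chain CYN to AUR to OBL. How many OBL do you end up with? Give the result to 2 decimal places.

3026.49

1000 CYN × 3.2371 = 3237.1 AUR
3237.1 AUR × 0.93494 = 3026.494274 OBL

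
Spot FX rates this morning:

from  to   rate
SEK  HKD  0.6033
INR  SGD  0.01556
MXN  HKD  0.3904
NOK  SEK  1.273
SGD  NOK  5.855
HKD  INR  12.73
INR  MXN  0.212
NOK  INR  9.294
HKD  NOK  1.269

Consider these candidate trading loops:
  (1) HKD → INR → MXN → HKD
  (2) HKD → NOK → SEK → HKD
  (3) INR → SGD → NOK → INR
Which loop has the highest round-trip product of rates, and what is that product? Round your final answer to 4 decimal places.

(1) 12.73 × 0.212 × 0.3904 = 1.05360
(2) 1.269 × 1.273 × 0.6033 = 0.97459
(3) 0.01556 × 5.855 × 9.294 = 0.84672
Highest is cycle (1) at 1.0536 (>1, arbitrage).

1.0536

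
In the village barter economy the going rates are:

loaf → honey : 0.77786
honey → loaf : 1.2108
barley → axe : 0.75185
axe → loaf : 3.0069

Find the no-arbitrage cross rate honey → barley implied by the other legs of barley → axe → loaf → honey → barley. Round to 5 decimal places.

0.56865

Known legs of the cycle: 0.75185 × 3.0069 × 0.77786 = 1.7585374778829
For no arbitrage the full-cycle product must be 1, so the missing rate is 1 / 1.7585374778829 ≈ 0.5686544.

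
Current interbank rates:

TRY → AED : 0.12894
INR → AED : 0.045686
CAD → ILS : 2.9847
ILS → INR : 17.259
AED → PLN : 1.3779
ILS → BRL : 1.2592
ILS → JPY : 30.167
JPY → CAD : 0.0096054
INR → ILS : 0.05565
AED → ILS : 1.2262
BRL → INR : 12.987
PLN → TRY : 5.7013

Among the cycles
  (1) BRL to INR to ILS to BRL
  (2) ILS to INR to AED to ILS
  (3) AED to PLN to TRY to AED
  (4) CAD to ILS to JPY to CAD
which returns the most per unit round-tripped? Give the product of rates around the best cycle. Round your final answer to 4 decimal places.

1.0129

(1) 12.987 × 0.05565 × 1.2592 = 0.91006
(2) 17.259 × 0.045686 × 1.2262 = 0.96685
(3) 1.3779 × 5.7013 × 0.12894 = 1.01293
(4) 2.9847 × 30.167 × 0.0096054 = 0.86486
Highest is cycle (3) at 1.0129 (>1, arbitrage).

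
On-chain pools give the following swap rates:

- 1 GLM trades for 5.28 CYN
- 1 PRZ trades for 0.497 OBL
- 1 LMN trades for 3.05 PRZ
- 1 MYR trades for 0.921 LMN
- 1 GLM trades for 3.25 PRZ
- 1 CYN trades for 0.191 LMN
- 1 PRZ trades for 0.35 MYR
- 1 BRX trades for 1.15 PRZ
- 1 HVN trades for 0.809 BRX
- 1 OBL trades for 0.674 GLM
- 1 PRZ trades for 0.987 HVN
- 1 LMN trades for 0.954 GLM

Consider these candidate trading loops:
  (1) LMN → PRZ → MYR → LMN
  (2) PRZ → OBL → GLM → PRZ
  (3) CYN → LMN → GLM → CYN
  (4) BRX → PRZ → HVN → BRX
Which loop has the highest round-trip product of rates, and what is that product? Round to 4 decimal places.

(1) 3.05 × 0.35 × 0.921 = 0.98317
(2) 0.497 × 0.674 × 3.25 = 1.08868
(3) 0.191 × 0.954 × 5.28 = 0.96209
(4) 1.15 × 0.987 × 0.809 = 0.91826
Highest is cycle (2) at 1.0887 (>1, arbitrage).

1.0887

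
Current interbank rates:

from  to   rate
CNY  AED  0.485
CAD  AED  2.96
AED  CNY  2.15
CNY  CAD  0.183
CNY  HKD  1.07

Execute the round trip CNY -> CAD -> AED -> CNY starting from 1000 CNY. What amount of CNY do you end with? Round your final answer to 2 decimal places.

1164.61

1000 CNY × 0.183 = 183 CAD
183 CAD × 2.96 = 541.68 AED
541.68 AED × 2.15 = 1164.612 CNY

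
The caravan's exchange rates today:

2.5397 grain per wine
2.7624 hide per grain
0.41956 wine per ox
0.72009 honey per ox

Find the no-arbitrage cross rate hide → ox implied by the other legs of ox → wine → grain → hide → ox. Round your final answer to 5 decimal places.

Known legs of the cycle: 0.41956 × 2.5397 × 2.7624 = 2.9434933639968
For no arbitrage the full-cycle product must be 1, so the missing rate is 1 / 2.9434933639968 ≈ 0.3397324.

0.33973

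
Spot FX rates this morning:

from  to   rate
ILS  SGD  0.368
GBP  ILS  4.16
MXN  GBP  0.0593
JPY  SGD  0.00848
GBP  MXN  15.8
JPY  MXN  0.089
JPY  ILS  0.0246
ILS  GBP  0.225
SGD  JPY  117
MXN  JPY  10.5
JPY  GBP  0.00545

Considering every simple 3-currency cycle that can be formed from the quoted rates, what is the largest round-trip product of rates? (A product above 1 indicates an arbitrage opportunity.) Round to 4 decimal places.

ILS→SGD→JPY→ILS: 0.368 × 117 × 0.0246 = 1.05918
JPY→GBP→MXN→JPY: 0.00545 × 15.8 × 10.5 = 0.90416
Maximum is ILS→SGD→JPY→ILS at 1.0592; arbitrage exists.

1.0592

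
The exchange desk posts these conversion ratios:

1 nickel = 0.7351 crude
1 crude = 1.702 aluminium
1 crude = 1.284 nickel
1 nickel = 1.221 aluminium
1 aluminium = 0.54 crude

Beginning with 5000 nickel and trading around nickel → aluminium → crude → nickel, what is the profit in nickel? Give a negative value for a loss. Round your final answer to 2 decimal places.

-767.04

5000 nickel × 1.221 = 6105 aluminium
6105 aluminium × 0.54 = 3296.7 crude
3296.7 crude × 1.284 = 4232.9628 nickel
Net change: 4232.9628 − 5000 = -767.0372 nickel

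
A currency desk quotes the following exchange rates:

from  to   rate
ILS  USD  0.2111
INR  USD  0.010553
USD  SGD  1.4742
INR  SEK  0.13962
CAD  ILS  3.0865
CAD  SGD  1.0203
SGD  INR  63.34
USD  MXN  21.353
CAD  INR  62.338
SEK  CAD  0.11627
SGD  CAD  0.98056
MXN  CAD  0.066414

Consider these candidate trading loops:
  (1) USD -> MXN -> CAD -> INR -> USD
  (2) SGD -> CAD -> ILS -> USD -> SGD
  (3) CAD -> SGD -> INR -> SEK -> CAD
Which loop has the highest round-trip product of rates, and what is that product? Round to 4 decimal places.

(1) 21.353 × 0.066414 × 62.338 × 0.010553 = 0.93293
(2) 0.98056 × 3.0865 × 0.2111 × 1.4742 = 0.94186
(3) 1.0203 × 63.34 × 0.13962 × 0.11627 = 1.04911
Highest is cycle (3) at 1.0491 (>1, arbitrage).

1.0491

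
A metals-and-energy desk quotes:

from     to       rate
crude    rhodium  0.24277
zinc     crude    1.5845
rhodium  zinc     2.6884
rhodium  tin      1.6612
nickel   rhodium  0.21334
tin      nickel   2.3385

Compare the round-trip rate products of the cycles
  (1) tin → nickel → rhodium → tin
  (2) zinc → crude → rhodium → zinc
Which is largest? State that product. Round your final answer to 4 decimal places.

1.0341

(1) 2.3385 × 0.21334 × 1.6612 = 0.82877
(2) 1.5845 × 0.24277 × 2.6884 = 1.03414
Highest is cycle (2) at 1.0341 (>1, arbitrage).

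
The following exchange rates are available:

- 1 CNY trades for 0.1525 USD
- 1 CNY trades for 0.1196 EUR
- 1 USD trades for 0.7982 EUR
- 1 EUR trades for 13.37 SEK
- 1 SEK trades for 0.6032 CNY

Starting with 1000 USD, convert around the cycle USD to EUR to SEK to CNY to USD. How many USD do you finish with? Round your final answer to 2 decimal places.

981.69

1000 USD × 0.7982 = 798.2 EUR
798.2 EUR × 13.37 = 10671.934 SEK
10671.934 SEK × 0.6032 = 6437.3105888 CNY
6437.3105888 CNY × 0.1525 = 981.689864792 USD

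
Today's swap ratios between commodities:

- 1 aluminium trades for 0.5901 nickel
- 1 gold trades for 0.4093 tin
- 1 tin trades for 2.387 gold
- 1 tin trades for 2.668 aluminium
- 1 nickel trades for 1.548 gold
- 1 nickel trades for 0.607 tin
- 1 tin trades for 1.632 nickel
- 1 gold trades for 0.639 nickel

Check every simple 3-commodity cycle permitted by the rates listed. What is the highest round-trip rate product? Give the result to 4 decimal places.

1.0340

nickel→gold→tin→nickel: 1.548 × 0.4093 × 1.632 = 1.03403
aluminium→nickel→tin→aluminium: 0.5901 × 0.607 × 2.668 = 0.95565
nickel→tin→gold→nickel: 0.607 × 2.387 × 0.639 = 0.92585
Maximum is nickel→gold→tin→nickel at 1.0340; arbitrage exists.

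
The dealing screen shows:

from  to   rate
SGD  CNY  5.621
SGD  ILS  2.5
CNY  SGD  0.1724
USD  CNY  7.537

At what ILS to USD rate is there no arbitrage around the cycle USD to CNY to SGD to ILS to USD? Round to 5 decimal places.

Known legs of the cycle: 7.537 × 0.1724 × 2.5 = 3.248447
For no arbitrage the full-cycle product must be 1, so the missing rate is 1 / 3.248447 ≈ 0.3078394.

0.30784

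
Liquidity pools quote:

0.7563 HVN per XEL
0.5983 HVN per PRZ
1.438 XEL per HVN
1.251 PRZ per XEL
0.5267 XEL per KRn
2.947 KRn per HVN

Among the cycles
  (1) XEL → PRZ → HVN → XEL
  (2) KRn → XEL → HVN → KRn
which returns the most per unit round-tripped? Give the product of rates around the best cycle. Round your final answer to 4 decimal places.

1.1739

(1) 1.251 × 0.5983 × 1.438 = 1.07630
(2) 0.5267 × 0.7563 × 2.947 = 1.17392
Highest is cycle (2) at 1.1739 (>1, arbitrage).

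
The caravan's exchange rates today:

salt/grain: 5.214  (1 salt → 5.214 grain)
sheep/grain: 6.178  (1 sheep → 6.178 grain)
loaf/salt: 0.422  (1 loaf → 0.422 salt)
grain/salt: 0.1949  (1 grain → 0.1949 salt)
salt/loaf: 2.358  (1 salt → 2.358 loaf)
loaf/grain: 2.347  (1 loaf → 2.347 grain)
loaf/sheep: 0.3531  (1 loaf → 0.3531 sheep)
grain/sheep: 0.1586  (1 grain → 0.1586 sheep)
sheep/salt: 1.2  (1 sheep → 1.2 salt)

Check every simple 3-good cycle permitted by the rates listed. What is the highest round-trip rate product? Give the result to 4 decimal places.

1.0786

loaf→grain→salt→loaf: 2.347 × 0.1949 × 2.358 = 1.07862
loaf→sheep→salt→loaf: 0.3531 × 1.2 × 2.358 = 0.99913
sheep→salt→grain→sheep: 1.2 × 5.214 × 0.1586 = 0.99233
Maximum is loaf→grain→salt→loaf at 1.0786; arbitrage exists.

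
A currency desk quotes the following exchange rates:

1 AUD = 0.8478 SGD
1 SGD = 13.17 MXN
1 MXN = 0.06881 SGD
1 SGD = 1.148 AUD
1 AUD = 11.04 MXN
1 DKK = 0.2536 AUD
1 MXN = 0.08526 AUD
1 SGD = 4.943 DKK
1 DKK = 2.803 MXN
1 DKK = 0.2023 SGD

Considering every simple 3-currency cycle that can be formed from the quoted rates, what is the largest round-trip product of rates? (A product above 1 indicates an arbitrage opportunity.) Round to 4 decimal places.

1.0628

AUD→SGD→DKK→AUD: 0.8478 × 4.943 × 0.2536 = 1.06276
MXN→SGD→DKK→MXN: 0.06881 × 4.943 × 2.803 = 0.95338
MXN→AUD→SGD→MXN: 0.08526 × 0.8478 × 13.17 = 0.95197
MXN→SGD→AUD→MXN: 0.06881 × 1.148 × 11.04 = 0.87209
Maximum is AUD→SGD→DKK→AUD at 1.0628; arbitrage exists.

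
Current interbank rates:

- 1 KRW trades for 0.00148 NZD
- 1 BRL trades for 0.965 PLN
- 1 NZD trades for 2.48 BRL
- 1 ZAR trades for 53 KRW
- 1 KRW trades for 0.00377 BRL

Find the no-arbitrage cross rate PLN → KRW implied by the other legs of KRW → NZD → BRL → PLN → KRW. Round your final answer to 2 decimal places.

Known legs of the cycle: 0.00148 × 2.48 × 0.965 = 0.003541936
For no arbitrage the full-cycle product must be 1, so the missing rate is 1 / 0.003541936 ≈ 282.3315.

282.33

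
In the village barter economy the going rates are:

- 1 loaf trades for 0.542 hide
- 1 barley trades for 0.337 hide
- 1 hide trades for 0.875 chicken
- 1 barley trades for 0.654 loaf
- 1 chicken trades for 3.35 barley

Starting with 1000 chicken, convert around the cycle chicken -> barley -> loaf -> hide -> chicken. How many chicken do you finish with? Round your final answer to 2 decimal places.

1000 chicken × 3.35 = 3350 barley
3350 barley × 0.654 = 2190.9 loaf
2190.9 loaf × 0.542 = 1187.4678 hide
1187.4678 hide × 0.875 = 1039.034325 chicken

1039.03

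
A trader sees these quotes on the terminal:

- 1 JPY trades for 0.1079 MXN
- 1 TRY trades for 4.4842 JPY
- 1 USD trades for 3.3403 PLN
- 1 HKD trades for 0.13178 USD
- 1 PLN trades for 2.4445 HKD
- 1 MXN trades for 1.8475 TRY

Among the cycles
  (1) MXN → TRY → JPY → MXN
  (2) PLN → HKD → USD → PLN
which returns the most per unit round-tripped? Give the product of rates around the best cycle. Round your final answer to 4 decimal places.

(1) 1.8475 × 4.4842 × 0.1079 = 0.89390
(2) 2.4445 × 0.13178 × 3.3403 = 1.07603
Highest is cycle (2) at 1.0760 (>1, arbitrage).

1.0760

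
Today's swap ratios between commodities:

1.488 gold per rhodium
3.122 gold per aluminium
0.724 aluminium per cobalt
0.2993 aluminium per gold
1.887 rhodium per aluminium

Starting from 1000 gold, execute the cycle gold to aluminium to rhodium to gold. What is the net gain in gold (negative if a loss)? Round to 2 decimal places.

-159.61

1000 gold × 0.2993 = 299.3 aluminium
299.3 aluminium × 1.887 = 564.7791 rhodium
564.7791 rhodium × 1.488 = 840.3913008 gold
Net change: 840.3913008 − 1000 = -159.6086992 gold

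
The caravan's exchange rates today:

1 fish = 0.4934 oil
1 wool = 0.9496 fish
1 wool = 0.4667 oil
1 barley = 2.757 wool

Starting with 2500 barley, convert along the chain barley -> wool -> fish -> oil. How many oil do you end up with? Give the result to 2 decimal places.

3229.36

2500 barley × 2.757 = 6892.5 wool
6892.5 wool × 0.9496 = 6545.118 fish
6545.118 fish × 0.4934 = 3229.3612212 oil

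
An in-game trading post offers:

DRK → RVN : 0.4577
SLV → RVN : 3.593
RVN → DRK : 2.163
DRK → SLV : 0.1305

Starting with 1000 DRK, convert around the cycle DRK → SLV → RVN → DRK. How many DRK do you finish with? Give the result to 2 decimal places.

1000 DRK × 0.1305 = 130.5 SLV
130.5 SLV × 3.593 = 468.8865 RVN
468.8865 RVN × 2.163 = 1014.2014995 DRK

1014.20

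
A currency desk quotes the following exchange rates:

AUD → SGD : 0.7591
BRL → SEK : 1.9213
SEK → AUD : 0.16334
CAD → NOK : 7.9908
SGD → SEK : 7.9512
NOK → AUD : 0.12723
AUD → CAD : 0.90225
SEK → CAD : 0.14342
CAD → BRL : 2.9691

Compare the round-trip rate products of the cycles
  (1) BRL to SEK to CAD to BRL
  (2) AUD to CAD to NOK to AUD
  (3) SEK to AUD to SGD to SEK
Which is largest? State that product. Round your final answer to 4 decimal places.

(1) 1.9213 × 0.14342 × 2.9691 = 0.81814
(2) 0.90225 × 7.9908 × 0.12723 = 0.91729
(3) 0.16334 × 0.7591 × 7.9512 = 0.98588
Highest is cycle (3) at 0.9859 (≤1, no arbitrage).

0.9859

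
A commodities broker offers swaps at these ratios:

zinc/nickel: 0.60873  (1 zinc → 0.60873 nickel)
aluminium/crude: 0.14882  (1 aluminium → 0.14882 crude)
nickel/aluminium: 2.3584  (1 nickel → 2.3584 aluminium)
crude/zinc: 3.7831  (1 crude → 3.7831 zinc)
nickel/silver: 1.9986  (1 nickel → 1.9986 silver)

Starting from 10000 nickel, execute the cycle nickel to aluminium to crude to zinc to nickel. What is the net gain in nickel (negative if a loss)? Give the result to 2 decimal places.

-1917.40

10000 nickel × 2.3584 = 23584 aluminium
23584 aluminium × 0.14882 = 3509.77088 crude
3509.77088 crude × 3.7831 = 13277.814216128 zinc
13277.814216128 zinc × 0.60873 = 8082.60384778359744 nickel
Net change: 8082.60384778359744 − 10000 = -1917.39615221640256 nickel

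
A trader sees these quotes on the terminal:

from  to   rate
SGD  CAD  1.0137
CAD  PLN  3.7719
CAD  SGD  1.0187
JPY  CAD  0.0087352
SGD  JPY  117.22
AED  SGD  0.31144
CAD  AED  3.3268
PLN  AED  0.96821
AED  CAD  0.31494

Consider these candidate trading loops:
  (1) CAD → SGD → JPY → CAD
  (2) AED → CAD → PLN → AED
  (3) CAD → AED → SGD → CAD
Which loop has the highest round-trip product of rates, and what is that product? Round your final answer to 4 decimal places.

1.1502

(1) 1.0187 × 117.22 × 0.0087352 = 1.04309
(2) 0.31494 × 3.7719 × 0.96821 = 1.15016
(3) 3.3268 × 0.31144 × 1.0137 = 1.05029
Highest is cycle (2) at 1.1502 (>1, arbitrage).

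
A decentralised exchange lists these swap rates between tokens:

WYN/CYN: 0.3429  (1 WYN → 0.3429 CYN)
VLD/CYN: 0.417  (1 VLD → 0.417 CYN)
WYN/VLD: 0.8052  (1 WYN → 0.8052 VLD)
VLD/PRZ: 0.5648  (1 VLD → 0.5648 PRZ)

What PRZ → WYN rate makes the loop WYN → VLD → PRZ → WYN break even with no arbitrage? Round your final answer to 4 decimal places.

Known legs of the cycle: 0.8052 × 0.5648 = 0.45477696
For no arbitrage the full-cycle product must be 1, so the missing rate is 1 / 0.45477696 ≈ 2.198880.

2.1989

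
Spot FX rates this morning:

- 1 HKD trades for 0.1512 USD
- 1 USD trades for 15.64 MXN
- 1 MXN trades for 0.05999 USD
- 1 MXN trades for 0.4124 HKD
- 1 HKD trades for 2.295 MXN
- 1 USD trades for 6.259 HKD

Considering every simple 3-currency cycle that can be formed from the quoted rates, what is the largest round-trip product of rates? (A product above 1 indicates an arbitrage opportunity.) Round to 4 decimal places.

USD→MXN→HKD→USD: 15.64 × 0.4124 × 0.1512 = 0.97523
USD→HKD→MXN→USD: 6.259 × 2.295 × 0.05999 = 0.86172
Maximum is USD→MXN→HKD→USD at 0.9752; no arbitrage — every cycle loses value.

0.9752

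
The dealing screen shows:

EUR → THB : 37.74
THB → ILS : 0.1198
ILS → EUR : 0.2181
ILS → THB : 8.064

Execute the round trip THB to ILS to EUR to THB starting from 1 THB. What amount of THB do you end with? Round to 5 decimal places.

1 THB × 0.1198 = 0.1198 ILS
0.1198 ILS × 0.2181 = 0.02612838 EUR
0.02612838 EUR × 37.74 = 0.9860850612 THB

0.98609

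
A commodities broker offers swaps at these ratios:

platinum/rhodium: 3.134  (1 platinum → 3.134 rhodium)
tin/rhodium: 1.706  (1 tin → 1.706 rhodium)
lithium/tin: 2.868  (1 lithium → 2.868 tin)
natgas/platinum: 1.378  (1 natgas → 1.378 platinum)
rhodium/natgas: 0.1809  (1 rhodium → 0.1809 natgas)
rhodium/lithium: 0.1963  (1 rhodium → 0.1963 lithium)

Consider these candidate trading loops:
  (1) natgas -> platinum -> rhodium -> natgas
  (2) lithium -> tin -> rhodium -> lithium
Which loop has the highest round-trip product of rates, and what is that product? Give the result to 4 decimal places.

(1) 1.378 × 3.134 × 0.1809 = 0.78124
(2) 2.868 × 1.706 × 0.1963 = 0.96046
Highest is cycle (2) at 0.9605 (≤1, no arbitrage).

0.9605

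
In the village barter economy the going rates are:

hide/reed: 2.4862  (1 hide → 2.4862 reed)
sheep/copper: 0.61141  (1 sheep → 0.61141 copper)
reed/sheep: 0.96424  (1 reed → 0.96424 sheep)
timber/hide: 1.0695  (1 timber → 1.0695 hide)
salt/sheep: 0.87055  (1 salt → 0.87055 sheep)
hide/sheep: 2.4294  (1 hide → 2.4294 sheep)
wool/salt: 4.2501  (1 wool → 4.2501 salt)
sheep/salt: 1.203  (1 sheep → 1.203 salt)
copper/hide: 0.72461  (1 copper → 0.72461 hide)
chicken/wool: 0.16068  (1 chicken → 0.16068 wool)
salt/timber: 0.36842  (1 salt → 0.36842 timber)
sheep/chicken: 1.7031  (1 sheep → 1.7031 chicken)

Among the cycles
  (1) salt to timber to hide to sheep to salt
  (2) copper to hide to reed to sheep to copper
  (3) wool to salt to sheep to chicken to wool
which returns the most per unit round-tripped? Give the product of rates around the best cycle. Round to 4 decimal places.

1.1516

(1) 0.36842 × 1.0695 × 2.4294 × 1.203 = 1.15157
(2) 0.72461 × 2.4862 × 0.96424 × 0.61141 = 1.06208
(3) 4.2501 × 0.87055 × 1.7031 × 0.16068 = 1.01250
Highest is cycle (1) at 1.1516 (>1, arbitrage).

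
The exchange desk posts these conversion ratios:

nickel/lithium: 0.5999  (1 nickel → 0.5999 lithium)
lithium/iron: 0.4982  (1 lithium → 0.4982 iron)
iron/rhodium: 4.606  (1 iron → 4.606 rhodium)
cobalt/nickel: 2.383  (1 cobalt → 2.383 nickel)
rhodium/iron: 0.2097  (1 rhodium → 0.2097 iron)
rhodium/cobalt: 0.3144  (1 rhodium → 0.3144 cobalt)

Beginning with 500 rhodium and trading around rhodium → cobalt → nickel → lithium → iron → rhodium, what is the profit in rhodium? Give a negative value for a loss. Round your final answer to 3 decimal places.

15.683

500 rhodium × 0.3144 = 157.2 cobalt
157.2 cobalt × 2.383 = 374.6076 nickel
374.6076 nickel × 0.5999 = 224.72709924 lithium
224.72709924 lithium × 0.4982 = 111.959040841368 iron
111.959040841368 iron × 4.606 = 515.683342115341008 rhodium
Net change: 515.683342115341008 − 500 = 15.683342115341008 rhodium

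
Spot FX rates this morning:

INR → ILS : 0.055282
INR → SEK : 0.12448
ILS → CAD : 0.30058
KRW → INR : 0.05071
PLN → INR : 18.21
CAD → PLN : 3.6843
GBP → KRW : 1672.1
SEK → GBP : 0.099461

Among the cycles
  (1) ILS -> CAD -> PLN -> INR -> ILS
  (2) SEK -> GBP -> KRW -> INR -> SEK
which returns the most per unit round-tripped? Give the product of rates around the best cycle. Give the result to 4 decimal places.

(1) 0.30058 × 3.6843 × 18.21 × 0.055282 = 1.11483
(2) 0.099461 × 1672.1 × 0.05071 × 0.12448 = 1.04980
Highest is cycle (1) at 1.1148 (>1, arbitrage).

1.1148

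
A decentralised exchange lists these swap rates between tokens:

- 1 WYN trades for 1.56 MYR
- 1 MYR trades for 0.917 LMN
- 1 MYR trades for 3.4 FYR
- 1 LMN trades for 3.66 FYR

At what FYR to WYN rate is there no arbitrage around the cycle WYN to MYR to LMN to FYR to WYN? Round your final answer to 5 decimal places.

Known legs of the cycle: 1.56 × 0.917 × 3.66 = 5.2357032
For no arbitrage the full-cycle product must be 1, so the missing rate is 1 / 5.2357032 ≈ 0.1909963.

0.19100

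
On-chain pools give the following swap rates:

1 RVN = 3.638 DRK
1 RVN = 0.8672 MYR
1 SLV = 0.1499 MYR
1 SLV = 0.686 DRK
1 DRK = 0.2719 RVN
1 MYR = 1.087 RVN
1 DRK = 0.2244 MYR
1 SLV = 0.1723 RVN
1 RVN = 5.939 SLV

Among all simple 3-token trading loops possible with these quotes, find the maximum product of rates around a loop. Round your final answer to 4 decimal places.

RVN→SLV→DRK→RVN: 5.939 × 0.686 × 0.2719 = 1.10776
RVN→SLV→MYR→RVN: 5.939 × 0.1499 × 1.087 = 0.96771
RVN→DRK→MYR→RVN: 3.638 × 0.2244 × 1.087 = 0.88739
Maximum is RVN→SLV→DRK→RVN at 1.1078; arbitrage exists.

1.1078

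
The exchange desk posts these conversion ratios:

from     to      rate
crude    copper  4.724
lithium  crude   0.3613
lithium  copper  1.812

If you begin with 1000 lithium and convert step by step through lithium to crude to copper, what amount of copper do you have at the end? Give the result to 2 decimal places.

1706.78

1000 lithium × 0.3613 = 361.3 crude
361.3 crude × 4.724 = 1706.7812 copper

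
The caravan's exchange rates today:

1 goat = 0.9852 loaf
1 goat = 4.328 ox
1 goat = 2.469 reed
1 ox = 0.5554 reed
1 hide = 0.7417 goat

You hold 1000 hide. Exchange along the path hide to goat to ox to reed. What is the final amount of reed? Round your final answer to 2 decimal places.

1782.88

1000 hide × 0.7417 = 741.7 goat
741.7 goat × 4.328 = 3210.0776 ox
3210.0776 ox × 0.5554 = 1782.87709904 reed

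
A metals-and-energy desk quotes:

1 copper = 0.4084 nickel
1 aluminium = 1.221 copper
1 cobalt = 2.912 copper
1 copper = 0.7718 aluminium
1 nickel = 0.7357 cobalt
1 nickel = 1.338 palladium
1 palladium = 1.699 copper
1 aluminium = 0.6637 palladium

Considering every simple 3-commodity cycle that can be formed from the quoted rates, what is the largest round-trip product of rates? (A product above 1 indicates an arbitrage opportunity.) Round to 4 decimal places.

nickel→palladium→copper→nickel: 1.338 × 1.699 × 0.4084 = 0.92840
cobalt→copper→nickel→cobalt: 2.912 × 0.4084 × 0.7357 = 0.87494
aluminium→palladium→copper→aluminium: 0.6637 × 1.699 × 0.7718 = 0.87030
Maximum is nickel→palladium→copper→nickel at 0.9284; no arbitrage — every cycle loses value.

0.9284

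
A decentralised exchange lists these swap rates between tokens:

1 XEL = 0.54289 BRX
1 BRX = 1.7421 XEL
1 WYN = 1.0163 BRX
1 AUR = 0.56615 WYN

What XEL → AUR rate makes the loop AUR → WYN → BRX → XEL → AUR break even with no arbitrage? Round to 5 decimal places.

Known legs of the cycle: 0.56615 × 1.0163 × 1.7421 = 1.0023664406145
For no arbitrage the full-cycle product must be 1, so the missing rate is 1 / 1.0023664406145 ≈ 0.9976391.

0.99764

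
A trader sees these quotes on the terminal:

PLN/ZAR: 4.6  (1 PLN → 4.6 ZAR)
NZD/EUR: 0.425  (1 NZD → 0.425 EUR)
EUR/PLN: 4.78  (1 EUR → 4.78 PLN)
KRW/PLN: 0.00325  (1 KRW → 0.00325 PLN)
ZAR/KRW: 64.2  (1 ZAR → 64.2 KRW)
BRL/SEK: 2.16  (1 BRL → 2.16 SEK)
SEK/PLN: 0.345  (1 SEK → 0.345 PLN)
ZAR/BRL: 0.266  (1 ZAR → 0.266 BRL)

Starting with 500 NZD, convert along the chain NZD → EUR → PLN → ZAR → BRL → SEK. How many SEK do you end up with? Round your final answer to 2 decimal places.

500 NZD × 0.425 = 212.5 EUR
212.5 EUR × 4.78 = 1015.75 PLN
1015.75 PLN × 4.6 = 4672.45 ZAR
4672.45 ZAR × 0.266 = 1242.8717 BRL
1242.8717 BRL × 2.16 = 2684.602872 SEK

2684.60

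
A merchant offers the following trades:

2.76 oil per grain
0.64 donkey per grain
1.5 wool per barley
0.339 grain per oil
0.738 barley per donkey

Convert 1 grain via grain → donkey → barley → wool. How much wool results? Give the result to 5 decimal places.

0.70848

1 grain × 0.64 = 0.64 donkey
0.64 donkey × 0.738 = 0.47232 barley
0.47232 barley × 1.5 = 0.70848 wool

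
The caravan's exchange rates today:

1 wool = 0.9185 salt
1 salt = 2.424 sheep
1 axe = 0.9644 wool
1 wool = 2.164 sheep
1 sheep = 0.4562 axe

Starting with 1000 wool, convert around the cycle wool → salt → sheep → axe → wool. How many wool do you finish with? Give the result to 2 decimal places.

979.54

1000 wool × 0.9185 = 918.5 salt
918.5 salt × 2.424 = 2226.444 sheep
2226.444 sheep × 0.4562 = 1015.7037528 axe
1015.7037528 axe × 0.9644 = 979.54469920032 wool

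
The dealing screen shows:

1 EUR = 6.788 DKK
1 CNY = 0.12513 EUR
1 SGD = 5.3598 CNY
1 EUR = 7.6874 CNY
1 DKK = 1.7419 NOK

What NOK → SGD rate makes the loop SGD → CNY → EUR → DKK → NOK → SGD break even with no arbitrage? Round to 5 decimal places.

0.12610

Known legs of the cycle: 5.3598 × 0.12513 × 6.788 × 1.7419 = 7.9300345913305128
For no arbitrage the full-cycle product must be 1, so the missing rate is 1 / 7.9300345913305128 ≈ 0.1261029.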